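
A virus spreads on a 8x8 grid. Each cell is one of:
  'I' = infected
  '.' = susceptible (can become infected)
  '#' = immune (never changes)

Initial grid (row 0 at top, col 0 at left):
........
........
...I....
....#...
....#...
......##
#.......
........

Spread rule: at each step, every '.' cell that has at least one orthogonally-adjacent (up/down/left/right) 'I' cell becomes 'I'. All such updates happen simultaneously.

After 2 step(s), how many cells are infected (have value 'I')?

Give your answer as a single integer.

Answer: 12

Derivation:
Step 0 (initial): 1 infected
Step 1: +4 new -> 5 infected
Step 2: +7 new -> 12 infected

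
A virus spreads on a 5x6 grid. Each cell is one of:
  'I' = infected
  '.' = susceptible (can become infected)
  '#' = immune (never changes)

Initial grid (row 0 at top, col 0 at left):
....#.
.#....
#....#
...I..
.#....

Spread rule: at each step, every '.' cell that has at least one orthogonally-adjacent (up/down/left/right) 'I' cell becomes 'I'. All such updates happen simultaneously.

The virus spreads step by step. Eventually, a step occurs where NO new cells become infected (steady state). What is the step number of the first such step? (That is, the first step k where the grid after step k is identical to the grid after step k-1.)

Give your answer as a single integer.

Answer: 8

Derivation:
Step 0 (initial): 1 infected
Step 1: +4 new -> 5 infected
Step 2: +7 new -> 12 infected
Step 3: +6 new -> 18 infected
Step 4: +3 new -> 21 infected
Step 5: +2 new -> 23 infected
Step 6: +1 new -> 24 infected
Step 7: +1 new -> 25 infected
Step 8: +0 new -> 25 infected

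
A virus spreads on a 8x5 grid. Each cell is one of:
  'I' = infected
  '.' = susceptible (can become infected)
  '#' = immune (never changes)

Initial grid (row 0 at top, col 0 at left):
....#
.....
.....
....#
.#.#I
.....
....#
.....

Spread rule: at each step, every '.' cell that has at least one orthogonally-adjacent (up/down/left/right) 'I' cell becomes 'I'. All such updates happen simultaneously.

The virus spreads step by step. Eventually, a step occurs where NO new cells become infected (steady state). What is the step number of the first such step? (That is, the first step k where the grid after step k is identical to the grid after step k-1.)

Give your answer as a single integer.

Step 0 (initial): 1 infected
Step 1: +1 new -> 2 infected
Step 2: +1 new -> 3 infected
Step 3: +2 new -> 5 infected
Step 4: +4 new -> 9 infected
Step 5: +5 new -> 14 infected
Step 6: +6 new -> 20 infected
Step 7: +5 new -> 25 infected
Step 8: +5 new -> 30 infected
Step 9: +4 new -> 34 infected
Step 10: +1 new -> 35 infected
Step 11: +0 new -> 35 infected

Answer: 11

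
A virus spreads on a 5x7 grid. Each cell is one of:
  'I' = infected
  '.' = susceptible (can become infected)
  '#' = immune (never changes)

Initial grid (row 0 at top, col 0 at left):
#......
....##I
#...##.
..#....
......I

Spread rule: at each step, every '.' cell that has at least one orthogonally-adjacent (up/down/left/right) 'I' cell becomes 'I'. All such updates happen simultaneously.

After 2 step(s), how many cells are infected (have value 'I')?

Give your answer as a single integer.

Step 0 (initial): 2 infected
Step 1: +4 new -> 6 infected
Step 2: +3 new -> 9 infected

Answer: 9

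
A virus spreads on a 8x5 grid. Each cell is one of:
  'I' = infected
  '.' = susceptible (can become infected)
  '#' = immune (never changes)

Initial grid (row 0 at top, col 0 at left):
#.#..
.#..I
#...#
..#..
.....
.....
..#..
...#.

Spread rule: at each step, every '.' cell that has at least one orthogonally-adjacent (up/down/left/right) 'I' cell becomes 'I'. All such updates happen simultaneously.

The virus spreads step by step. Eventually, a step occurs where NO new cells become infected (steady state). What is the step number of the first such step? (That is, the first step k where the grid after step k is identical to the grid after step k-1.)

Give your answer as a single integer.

Answer: 11

Derivation:
Step 0 (initial): 1 infected
Step 1: +2 new -> 3 infected
Step 2: +3 new -> 6 infected
Step 3: +2 new -> 8 infected
Step 4: +3 new -> 11 infected
Step 5: +4 new -> 15 infected
Step 6: +5 new -> 20 infected
Step 7: +3 new -> 23 infected
Step 8: +3 new -> 26 infected
Step 9: +2 new -> 28 infected
Step 10: +2 new -> 30 infected
Step 11: +0 new -> 30 infected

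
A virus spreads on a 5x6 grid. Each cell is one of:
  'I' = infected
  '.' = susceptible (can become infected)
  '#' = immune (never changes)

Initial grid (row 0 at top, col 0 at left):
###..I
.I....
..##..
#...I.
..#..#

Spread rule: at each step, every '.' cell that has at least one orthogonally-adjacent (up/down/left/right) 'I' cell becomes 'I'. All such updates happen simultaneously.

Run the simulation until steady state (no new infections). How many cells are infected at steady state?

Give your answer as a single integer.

Answer: 22

Derivation:
Step 0 (initial): 3 infected
Step 1: +9 new -> 12 infected
Step 2: +8 new -> 20 infected
Step 3: +1 new -> 21 infected
Step 4: +1 new -> 22 infected
Step 5: +0 new -> 22 infected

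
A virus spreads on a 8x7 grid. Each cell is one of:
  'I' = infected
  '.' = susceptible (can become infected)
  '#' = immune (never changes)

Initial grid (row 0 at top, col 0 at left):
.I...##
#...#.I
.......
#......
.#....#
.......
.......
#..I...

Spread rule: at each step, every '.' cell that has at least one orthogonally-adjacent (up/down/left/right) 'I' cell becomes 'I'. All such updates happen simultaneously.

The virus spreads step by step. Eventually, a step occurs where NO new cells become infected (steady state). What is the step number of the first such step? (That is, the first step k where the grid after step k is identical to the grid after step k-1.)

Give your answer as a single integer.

Answer: 7

Derivation:
Step 0 (initial): 3 infected
Step 1: +8 new -> 11 infected
Step 2: +10 new -> 21 infected
Step 3: +13 new -> 34 infected
Step 4: +11 new -> 45 infected
Step 5: +2 new -> 47 infected
Step 6: +1 new -> 48 infected
Step 7: +0 new -> 48 infected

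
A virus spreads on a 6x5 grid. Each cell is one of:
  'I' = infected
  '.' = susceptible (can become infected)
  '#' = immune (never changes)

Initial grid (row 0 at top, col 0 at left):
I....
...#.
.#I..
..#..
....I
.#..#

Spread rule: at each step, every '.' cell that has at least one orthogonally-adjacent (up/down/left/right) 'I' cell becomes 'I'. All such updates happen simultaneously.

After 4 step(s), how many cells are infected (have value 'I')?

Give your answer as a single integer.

Step 0 (initial): 3 infected
Step 1: +6 new -> 9 infected
Step 2: +7 new -> 16 infected
Step 3: +5 new -> 21 infected
Step 4: +3 new -> 24 infected

Answer: 24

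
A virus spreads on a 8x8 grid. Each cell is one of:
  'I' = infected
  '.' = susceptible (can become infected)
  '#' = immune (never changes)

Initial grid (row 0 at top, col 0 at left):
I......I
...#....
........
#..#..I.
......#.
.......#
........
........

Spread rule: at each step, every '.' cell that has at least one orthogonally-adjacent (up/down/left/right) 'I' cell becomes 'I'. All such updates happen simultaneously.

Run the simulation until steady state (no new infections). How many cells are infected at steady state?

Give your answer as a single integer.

Answer: 59

Derivation:
Step 0 (initial): 3 infected
Step 1: +7 new -> 10 infected
Step 2: +10 new -> 20 infected
Step 3: +8 new -> 28 infected
Step 4: +8 new -> 36 infected
Step 5: +7 new -> 43 infected
Step 6: +7 new -> 50 infected
Step 7: +5 new -> 55 infected
Step 8: +3 new -> 58 infected
Step 9: +1 new -> 59 infected
Step 10: +0 new -> 59 infected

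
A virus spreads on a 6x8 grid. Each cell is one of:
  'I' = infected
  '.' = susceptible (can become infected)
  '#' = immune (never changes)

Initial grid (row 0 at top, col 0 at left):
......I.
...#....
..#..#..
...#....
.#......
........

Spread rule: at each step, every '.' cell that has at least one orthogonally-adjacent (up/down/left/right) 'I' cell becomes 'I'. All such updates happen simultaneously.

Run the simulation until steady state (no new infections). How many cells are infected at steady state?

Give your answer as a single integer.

Answer: 43

Derivation:
Step 0 (initial): 1 infected
Step 1: +3 new -> 4 infected
Step 2: +4 new -> 8 infected
Step 3: +4 new -> 12 infected
Step 4: +5 new -> 17 infected
Step 5: +7 new -> 24 infected
Step 6: +5 new -> 29 infected
Step 7: +4 new -> 33 infected
Step 8: +4 new -> 37 infected
Step 9: +3 new -> 40 infected
Step 10: +2 new -> 42 infected
Step 11: +1 new -> 43 infected
Step 12: +0 new -> 43 infected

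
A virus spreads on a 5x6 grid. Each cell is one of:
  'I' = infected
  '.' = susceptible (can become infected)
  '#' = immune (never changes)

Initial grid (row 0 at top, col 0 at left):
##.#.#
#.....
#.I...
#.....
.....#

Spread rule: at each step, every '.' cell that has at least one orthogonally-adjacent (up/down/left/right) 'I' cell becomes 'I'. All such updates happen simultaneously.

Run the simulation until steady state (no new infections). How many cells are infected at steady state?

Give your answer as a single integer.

Answer: 22

Derivation:
Step 0 (initial): 1 infected
Step 1: +4 new -> 5 infected
Step 2: +7 new -> 12 infected
Step 3: +5 new -> 17 infected
Step 4: +5 new -> 22 infected
Step 5: +0 new -> 22 infected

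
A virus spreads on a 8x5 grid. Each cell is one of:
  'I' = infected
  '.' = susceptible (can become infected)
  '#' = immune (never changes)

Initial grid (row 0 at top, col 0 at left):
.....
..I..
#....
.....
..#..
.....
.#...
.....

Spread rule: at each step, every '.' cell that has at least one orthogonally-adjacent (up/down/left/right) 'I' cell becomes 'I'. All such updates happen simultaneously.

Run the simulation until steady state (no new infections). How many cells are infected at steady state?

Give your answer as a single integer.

Step 0 (initial): 1 infected
Step 1: +4 new -> 5 infected
Step 2: +7 new -> 12 infected
Step 3: +5 new -> 17 infected
Step 4: +4 new -> 21 infected
Step 5: +4 new -> 25 infected
Step 6: +4 new -> 29 infected
Step 7: +4 new -> 33 infected
Step 8: +3 new -> 36 infected
Step 9: +1 new -> 37 infected
Step 10: +0 new -> 37 infected

Answer: 37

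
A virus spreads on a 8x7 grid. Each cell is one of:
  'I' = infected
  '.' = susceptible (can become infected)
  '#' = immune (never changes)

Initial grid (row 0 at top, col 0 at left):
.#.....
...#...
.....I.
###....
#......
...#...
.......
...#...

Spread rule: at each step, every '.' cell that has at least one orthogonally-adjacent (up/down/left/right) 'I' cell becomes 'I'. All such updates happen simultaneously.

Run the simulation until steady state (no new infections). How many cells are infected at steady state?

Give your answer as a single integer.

Step 0 (initial): 1 infected
Step 1: +4 new -> 5 infected
Step 2: +7 new -> 12 infected
Step 3: +7 new -> 19 infected
Step 4: +7 new -> 26 infected
Step 5: +7 new -> 33 infected
Step 6: +6 new -> 39 infected
Step 7: +3 new -> 42 infected
Step 8: +3 new -> 45 infected
Step 9: +2 new -> 47 infected
Step 10: +1 new -> 48 infected
Step 11: +0 new -> 48 infected

Answer: 48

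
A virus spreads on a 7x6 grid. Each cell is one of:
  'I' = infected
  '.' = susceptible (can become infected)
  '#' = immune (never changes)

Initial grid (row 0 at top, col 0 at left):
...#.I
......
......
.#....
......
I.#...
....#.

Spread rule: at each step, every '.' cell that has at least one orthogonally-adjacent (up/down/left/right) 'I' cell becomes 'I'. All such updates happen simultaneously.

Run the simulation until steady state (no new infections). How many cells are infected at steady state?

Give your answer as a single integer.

Answer: 38

Derivation:
Step 0 (initial): 2 infected
Step 1: +5 new -> 7 infected
Step 2: +5 new -> 12 infected
Step 3: +6 new -> 18 infected
Step 4: +9 new -> 27 infected
Step 5: +8 new -> 35 infected
Step 6: +3 new -> 38 infected
Step 7: +0 new -> 38 infected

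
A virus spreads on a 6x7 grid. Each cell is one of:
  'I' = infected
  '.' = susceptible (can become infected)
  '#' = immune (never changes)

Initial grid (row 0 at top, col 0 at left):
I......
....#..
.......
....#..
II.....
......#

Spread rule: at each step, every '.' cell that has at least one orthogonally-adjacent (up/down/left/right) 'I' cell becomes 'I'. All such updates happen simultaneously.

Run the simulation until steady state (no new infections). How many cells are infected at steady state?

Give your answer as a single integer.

Answer: 39

Derivation:
Step 0 (initial): 3 infected
Step 1: +7 new -> 10 infected
Step 2: +7 new -> 17 infected
Step 3: +6 new -> 23 infected
Step 4: +5 new -> 28 infected
Step 5: +5 new -> 33 infected
Step 6: +4 new -> 37 infected
Step 7: +2 new -> 39 infected
Step 8: +0 new -> 39 infected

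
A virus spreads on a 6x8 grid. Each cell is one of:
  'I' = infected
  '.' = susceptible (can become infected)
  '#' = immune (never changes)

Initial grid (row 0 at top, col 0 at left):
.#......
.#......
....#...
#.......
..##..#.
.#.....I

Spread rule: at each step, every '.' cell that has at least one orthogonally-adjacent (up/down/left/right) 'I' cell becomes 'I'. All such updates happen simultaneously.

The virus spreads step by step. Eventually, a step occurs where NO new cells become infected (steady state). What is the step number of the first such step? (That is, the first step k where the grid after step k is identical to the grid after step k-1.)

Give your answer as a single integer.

Answer: 13

Derivation:
Step 0 (initial): 1 infected
Step 1: +2 new -> 3 infected
Step 2: +2 new -> 5 infected
Step 3: +4 new -> 9 infected
Step 4: +5 new -> 14 infected
Step 5: +5 new -> 19 infected
Step 6: +3 new -> 22 infected
Step 7: +4 new -> 26 infected
Step 8: +4 new -> 30 infected
Step 9: +4 new -> 34 infected
Step 10: +3 new -> 37 infected
Step 11: +2 new -> 39 infected
Step 12: +1 new -> 40 infected
Step 13: +0 new -> 40 infected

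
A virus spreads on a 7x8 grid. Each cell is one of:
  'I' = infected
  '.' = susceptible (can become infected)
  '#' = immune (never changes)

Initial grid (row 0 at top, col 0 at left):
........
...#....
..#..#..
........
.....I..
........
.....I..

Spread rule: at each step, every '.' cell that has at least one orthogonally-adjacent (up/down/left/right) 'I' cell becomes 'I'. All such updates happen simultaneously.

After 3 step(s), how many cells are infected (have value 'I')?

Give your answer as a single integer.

Answer: 24

Derivation:
Step 0 (initial): 2 infected
Step 1: +6 new -> 8 infected
Step 2: +8 new -> 16 infected
Step 3: +8 new -> 24 infected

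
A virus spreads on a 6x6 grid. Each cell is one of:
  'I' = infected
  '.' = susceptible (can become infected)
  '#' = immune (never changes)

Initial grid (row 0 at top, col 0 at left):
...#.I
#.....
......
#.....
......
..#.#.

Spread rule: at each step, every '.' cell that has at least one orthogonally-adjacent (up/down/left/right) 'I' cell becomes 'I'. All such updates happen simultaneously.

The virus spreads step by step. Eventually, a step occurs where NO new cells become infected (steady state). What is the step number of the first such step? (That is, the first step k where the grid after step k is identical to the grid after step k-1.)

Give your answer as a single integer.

Step 0 (initial): 1 infected
Step 1: +2 new -> 3 infected
Step 2: +2 new -> 5 infected
Step 3: +3 new -> 8 infected
Step 4: +4 new -> 12 infected
Step 5: +6 new -> 18 infected
Step 6: +4 new -> 22 infected
Step 7: +5 new -> 27 infected
Step 8: +1 new -> 28 infected
Step 9: +2 new -> 30 infected
Step 10: +1 new -> 31 infected
Step 11: +0 new -> 31 infected

Answer: 11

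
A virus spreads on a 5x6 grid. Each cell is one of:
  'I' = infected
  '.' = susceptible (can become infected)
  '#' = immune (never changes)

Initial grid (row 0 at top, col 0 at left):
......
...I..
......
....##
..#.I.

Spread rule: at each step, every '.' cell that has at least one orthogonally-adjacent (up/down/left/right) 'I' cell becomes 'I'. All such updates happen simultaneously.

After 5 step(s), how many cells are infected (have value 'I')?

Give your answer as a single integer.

Step 0 (initial): 2 infected
Step 1: +6 new -> 8 infected
Step 2: +7 new -> 15 infected
Step 3: +6 new -> 21 infected
Step 4: +3 new -> 24 infected
Step 5: +2 new -> 26 infected

Answer: 26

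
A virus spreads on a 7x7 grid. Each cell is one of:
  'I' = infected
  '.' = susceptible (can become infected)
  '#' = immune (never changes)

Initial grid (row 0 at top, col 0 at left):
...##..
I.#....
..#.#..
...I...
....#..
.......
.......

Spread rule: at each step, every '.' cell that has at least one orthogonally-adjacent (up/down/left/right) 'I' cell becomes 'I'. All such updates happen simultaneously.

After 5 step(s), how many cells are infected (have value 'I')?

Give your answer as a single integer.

Step 0 (initial): 2 infected
Step 1: +7 new -> 9 infected
Step 2: +8 new -> 17 infected
Step 3: +10 new -> 27 infected
Step 4: +8 new -> 35 infected
Step 5: +6 new -> 41 infected

Answer: 41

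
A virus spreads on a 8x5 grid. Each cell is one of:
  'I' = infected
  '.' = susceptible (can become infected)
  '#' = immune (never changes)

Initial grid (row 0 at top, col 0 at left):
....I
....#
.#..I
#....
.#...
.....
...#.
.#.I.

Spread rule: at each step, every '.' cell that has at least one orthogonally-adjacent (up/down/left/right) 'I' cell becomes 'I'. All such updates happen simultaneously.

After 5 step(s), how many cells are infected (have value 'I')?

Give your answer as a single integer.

Step 0 (initial): 3 infected
Step 1: +5 new -> 8 infected
Step 2: +7 new -> 15 infected
Step 3: +7 new -> 22 infected
Step 4: +7 new -> 29 infected
Step 5: +3 new -> 32 infected

Answer: 32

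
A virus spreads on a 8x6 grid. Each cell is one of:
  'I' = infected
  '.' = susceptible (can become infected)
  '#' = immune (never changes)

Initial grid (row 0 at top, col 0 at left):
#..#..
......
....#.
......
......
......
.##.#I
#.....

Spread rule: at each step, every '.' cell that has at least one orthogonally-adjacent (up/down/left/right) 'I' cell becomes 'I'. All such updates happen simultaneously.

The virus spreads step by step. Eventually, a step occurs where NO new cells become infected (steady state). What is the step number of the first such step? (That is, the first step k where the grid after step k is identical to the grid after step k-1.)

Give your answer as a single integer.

Step 0 (initial): 1 infected
Step 1: +2 new -> 3 infected
Step 2: +3 new -> 6 infected
Step 3: +4 new -> 10 infected
Step 4: +6 new -> 16 infected
Step 5: +5 new -> 21 infected
Step 6: +6 new -> 27 infected
Step 7: +6 new -> 33 infected
Step 8: +3 new -> 36 infected
Step 9: +3 new -> 39 infected
Step 10: +2 new -> 41 infected
Step 11: +0 new -> 41 infected

Answer: 11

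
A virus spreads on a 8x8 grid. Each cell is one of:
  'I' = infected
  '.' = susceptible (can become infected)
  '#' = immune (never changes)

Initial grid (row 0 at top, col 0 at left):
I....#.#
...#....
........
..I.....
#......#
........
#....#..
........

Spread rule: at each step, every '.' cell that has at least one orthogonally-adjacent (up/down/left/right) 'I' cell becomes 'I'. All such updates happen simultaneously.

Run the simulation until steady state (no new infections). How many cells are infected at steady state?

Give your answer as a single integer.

Step 0 (initial): 2 infected
Step 1: +6 new -> 8 infected
Step 2: +11 new -> 19 infected
Step 3: +7 new -> 26 infected
Step 4: +10 new -> 36 infected
Step 5: +8 new -> 44 infected
Step 6: +5 new -> 49 infected
Step 7: +5 new -> 54 infected
Step 8: +2 new -> 56 infected
Step 9: +1 new -> 57 infected
Step 10: +0 new -> 57 infected

Answer: 57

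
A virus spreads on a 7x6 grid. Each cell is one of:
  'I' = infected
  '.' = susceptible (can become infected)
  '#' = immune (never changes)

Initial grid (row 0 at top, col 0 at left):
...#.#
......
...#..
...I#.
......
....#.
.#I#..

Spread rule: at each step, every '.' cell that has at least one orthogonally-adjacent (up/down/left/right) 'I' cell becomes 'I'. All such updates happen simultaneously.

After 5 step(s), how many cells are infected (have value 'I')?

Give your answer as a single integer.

Answer: 30

Derivation:
Step 0 (initial): 2 infected
Step 1: +3 new -> 5 infected
Step 2: +6 new -> 11 infected
Step 3: +6 new -> 17 infected
Step 4: +8 new -> 25 infected
Step 5: +5 new -> 30 infected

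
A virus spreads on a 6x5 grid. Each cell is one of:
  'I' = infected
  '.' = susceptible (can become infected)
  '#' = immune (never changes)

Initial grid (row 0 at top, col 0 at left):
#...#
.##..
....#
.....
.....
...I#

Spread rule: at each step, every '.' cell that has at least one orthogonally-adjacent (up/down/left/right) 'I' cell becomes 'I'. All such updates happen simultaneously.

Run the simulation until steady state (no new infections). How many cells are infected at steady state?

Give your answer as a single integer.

Answer: 24

Derivation:
Step 0 (initial): 1 infected
Step 1: +2 new -> 3 infected
Step 2: +4 new -> 7 infected
Step 3: +5 new -> 12 infected
Step 4: +4 new -> 16 infected
Step 5: +4 new -> 20 infected
Step 6: +2 new -> 22 infected
Step 7: +2 new -> 24 infected
Step 8: +0 new -> 24 infected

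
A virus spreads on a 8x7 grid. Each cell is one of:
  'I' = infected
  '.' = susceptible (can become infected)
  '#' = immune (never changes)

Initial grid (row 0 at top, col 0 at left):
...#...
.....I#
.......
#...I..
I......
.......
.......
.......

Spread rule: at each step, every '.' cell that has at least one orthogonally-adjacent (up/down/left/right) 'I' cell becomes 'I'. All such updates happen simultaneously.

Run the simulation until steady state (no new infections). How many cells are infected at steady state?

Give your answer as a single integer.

Answer: 53

Derivation:
Step 0 (initial): 3 infected
Step 1: +9 new -> 12 infected
Step 2: +14 new -> 26 infected
Step 3: +10 new -> 36 infected
Step 4: +9 new -> 45 infected
Step 5: +6 new -> 51 infected
Step 6: +2 new -> 53 infected
Step 7: +0 new -> 53 infected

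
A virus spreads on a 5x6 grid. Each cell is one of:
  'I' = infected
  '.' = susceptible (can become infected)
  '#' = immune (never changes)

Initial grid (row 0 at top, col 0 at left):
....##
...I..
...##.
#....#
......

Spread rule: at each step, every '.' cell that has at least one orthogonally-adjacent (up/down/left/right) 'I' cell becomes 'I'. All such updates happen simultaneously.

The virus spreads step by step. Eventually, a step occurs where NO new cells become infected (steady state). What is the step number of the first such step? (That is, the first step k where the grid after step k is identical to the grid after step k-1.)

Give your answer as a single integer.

Answer: 8

Derivation:
Step 0 (initial): 1 infected
Step 1: +3 new -> 4 infected
Step 2: +4 new -> 8 infected
Step 3: +5 new -> 13 infected
Step 4: +5 new -> 18 infected
Step 5: +3 new -> 21 infected
Step 6: +2 new -> 23 infected
Step 7: +1 new -> 24 infected
Step 8: +0 new -> 24 infected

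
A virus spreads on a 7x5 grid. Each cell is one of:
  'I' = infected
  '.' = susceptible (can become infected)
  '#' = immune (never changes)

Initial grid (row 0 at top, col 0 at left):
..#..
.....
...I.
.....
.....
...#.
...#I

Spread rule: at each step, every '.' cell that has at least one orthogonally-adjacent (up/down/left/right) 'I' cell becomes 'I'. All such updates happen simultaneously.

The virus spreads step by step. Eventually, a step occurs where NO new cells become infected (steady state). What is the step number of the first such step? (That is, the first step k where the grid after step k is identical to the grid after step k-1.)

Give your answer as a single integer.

Answer: 8

Derivation:
Step 0 (initial): 2 infected
Step 1: +5 new -> 7 infected
Step 2: +8 new -> 15 infected
Step 3: +5 new -> 20 infected
Step 4: +5 new -> 25 infected
Step 5: +4 new -> 29 infected
Step 6: +2 new -> 31 infected
Step 7: +1 new -> 32 infected
Step 8: +0 new -> 32 infected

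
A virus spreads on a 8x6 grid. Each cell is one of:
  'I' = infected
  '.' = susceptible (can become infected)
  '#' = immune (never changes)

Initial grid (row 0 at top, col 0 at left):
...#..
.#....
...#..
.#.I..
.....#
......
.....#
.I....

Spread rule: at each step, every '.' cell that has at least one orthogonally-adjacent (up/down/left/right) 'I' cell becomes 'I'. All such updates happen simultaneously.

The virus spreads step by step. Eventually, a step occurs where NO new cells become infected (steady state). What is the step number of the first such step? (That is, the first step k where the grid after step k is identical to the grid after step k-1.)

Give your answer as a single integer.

Step 0 (initial): 2 infected
Step 1: +6 new -> 8 infected
Step 2: +10 new -> 18 infected
Step 3: +10 new -> 28 infected
Step 4: +9 new -> 37 infected
Step 5: +4 new -> 41 infected
Step 6: +1 new -> 42 infected
Step 7: +0 new -> 42 infected

Answer: 7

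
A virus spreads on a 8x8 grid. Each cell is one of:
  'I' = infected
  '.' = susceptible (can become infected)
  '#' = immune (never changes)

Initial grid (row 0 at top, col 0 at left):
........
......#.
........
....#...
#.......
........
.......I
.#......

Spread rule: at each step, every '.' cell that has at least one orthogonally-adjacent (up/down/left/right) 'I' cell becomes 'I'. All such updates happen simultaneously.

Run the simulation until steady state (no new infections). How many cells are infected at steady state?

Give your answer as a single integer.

Step 0 (initial): 1 infected
Step 1: +3 new -> 4 infected
Step 2: +4 new -> 8 infected
Step 3: +5 new -> 13 infected
Step 4: +6 new -> 19 infected
Step 5: +7 new -> 26 infected
Step 6: +6 new -> 32 infected
Step 7: +7 new -> 39 infected
Step 8: +7 new -> 46 infected
Step 9: +4 new -> 50 infected
Step 10: +4 new -> 54 infected
Step 11: +3 new -> 57 infected
Step 12: +2 new -> 59 infected
Step 13: +1 new -> 60 infected
Step 14: +0 new -> 60 infected

Answer: 60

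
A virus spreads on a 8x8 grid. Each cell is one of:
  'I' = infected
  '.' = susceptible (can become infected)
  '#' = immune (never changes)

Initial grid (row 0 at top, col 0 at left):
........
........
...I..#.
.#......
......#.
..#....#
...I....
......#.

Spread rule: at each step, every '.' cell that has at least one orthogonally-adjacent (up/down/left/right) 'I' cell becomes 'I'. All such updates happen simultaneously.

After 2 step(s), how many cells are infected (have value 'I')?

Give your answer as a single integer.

Step 0 (initial): 2 infected
Step 1: +8 new -> 10 infected
Step 2: +13 new -> 23 infected

Answer: 23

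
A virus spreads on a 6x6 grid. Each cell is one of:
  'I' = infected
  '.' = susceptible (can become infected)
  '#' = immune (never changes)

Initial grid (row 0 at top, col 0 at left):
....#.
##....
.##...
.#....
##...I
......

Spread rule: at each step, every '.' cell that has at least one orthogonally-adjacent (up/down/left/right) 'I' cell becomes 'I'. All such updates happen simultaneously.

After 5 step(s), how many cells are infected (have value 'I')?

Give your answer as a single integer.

Step 0 (initial): 1 infected
Step 1: +3 new -> 4 infected
Step 2: +4 new -> 8 infected
Step 3: +5 new -> 13 infected
Step 4: +5 new -> 18 infected
Step 5: +2 new -> 20 infected

Answer: 20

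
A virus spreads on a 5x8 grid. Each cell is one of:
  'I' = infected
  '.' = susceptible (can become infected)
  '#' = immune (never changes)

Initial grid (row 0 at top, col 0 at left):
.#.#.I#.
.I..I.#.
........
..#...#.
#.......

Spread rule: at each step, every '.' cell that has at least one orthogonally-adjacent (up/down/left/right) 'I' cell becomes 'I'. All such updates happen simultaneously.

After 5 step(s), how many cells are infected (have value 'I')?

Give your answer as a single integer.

Step 0 (initial): 3 infected
Step 1: +7 new -> 10 infected
Step 2: +8 new -> 18 infected
Step 3: +6 new -> 24 infected
Step 4: +4 new -> 28 infected
Step 5: +3 new -> 31 infected

Answer: 31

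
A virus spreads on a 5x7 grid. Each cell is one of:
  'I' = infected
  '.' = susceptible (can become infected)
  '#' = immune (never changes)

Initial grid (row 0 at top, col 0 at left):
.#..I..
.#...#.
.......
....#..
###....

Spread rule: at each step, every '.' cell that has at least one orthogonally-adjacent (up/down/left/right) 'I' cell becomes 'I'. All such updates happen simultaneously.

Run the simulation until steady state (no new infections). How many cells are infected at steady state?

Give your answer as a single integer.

Answer: 28

Derivation:
Step 0 (initial): 1 infected
Step 1: +3 new -> 4 infected
Step 2: +4 new -> 8 infected
Step 3: +4 new -> 12 infected
Step 4: +4 new -> 16 infected
Step 5: +5 new -> 21 infected
Step 6: +4 new -> 25 infected
Step 7: +2 new -> 27 infected
Step 8: +1 new -> 28 infected
Step 9: +0 new -> 28 infected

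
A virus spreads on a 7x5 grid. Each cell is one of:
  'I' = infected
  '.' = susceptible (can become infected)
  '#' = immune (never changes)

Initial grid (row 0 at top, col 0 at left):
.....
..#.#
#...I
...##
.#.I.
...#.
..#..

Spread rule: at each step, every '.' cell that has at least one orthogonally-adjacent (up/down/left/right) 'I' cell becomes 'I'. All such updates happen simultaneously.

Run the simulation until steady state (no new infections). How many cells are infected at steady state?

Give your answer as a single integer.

Answer: 27

Derivation:
Step 0 (initial): 2 infected
Step 1: +3 new -> 5 infected
Step 2: +5 new -> 10 infected
Step 3: +5 new -> 15 infected
Step 4: +7 new -> 22 infected
Step 5: +4 new -> 26 infected
Step 6: +1 new -> 27 infected
Step 7: +0 new -> 27 infected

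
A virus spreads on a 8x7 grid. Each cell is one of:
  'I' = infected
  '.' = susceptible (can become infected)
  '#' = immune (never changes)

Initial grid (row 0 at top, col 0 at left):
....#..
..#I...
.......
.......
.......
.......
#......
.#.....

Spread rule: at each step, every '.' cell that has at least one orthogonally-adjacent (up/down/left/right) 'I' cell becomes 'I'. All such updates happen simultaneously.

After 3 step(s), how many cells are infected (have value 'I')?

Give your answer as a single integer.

Step 0 (initial): 1 infected
Step 1: +3 new -> 4 infected
Step 2: +5 new -> 9 infected
Step 3: +8 new -> 17 infected

Answer: 17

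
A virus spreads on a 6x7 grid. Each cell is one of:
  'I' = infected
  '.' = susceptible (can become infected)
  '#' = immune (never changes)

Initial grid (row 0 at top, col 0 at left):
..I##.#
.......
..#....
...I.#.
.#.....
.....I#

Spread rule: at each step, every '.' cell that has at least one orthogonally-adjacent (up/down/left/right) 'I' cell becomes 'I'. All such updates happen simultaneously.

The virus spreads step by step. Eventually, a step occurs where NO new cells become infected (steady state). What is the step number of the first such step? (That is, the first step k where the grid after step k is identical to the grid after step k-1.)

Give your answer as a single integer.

Step 0 (initial): 3 infected
Step 1: +8 new -> 11 infected
Step 2: +9 new -> 20 infected
Step 3: +7 new -> 27 infected
Step 4: +5 new -> 32 infected
Step 5: +3 new -> 35 infected
Step 6: +0 new -> 35 infected

Answer: 6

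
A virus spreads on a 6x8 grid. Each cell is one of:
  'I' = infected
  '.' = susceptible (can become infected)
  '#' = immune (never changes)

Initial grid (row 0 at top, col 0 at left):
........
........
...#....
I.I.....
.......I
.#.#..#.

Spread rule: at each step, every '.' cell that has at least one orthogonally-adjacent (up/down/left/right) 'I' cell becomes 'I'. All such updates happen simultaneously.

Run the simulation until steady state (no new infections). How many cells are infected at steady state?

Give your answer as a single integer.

Step 0 (initial): 3 infected
Step 1: +9 new -> 12 infected
Step 2: +11 new -> 23 infected
Step 3: +10 new -> 33 infected
Step 4: +7 new -> 40 infected
Step 5: +3 new -> 43 infected
Step 6: +1 new -> 44 infected
Step 7: +0 new -> 44 infected

Answer: 44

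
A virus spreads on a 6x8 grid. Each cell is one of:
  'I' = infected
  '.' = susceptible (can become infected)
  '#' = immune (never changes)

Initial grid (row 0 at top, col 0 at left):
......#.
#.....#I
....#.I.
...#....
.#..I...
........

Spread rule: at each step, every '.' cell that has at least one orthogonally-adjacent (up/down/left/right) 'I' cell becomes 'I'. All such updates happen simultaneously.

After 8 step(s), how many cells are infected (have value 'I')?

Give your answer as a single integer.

Step 0 (initial): 3 infected
Step 1: +8 new -> 11 infected
Step 2: +7 new -> 18 infected
Step 3: +6 new -> 24 infected
Step 4: +6 new -> 30 infected
Step 5: +6 new -> 36 infected
Step 6: +4 new -> 40 infected
Step 7: +1 new -> 41 infected
Step 8: +1 new -> 42 infected

Answer: 42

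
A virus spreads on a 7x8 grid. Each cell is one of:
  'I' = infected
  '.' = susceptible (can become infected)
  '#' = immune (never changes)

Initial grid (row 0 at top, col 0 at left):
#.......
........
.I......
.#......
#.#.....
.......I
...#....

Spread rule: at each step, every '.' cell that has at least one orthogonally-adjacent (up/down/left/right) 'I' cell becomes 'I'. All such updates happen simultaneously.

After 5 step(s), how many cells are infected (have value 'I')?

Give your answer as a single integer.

Step 0 (initial): 2 infected
Step 1: +6 new -> 8 infected
Step 2: +10 new -> 18 infected
Step 3: +9 new -> 27 infected
Step 4: +11 new -> 38 infected
Step 5: +5 new -> 43 infected

Answer: 43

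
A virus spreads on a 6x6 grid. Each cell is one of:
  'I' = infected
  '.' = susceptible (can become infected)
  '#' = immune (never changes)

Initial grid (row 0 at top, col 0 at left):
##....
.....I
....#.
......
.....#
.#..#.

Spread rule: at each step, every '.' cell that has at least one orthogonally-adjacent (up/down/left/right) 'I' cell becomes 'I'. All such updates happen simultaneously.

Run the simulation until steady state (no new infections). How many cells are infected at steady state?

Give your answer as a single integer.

Step 0 (initial): 1 infected
Step 1: +3 new -> 4 infected
Step 2: +3 new -> 7 infected
Step 3: +4 new -> 11 infected
Step 4: +5 new -> 16 infected
Step 5: +4 new -> 20 infected
Step 6: +4 new -> 24 infected
Step 7: +3 new -> 27 infected
Step 8: +1 new -> 28 infected
Step 9: +1 new -> 29 infected
Step 10: +0 new -> 29 infected

Answer: 29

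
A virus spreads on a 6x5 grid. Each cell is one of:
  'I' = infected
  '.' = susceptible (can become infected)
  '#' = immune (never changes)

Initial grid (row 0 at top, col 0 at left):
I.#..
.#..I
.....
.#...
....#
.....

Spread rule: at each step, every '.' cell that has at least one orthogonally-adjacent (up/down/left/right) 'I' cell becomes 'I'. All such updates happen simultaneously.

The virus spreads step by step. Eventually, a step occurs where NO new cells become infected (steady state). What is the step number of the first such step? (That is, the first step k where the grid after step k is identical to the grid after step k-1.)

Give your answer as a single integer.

Step 0 (initial): 2 infected
Step 1: +5 new -> 7 infected
Step 2: +5 new -> 12 infected
Step 3: +4 new -> 16 infected
Step 4: +3 new -> 19 infected
Step 5: +4 new -> 23 infected
Step 6: +3 new -> 26 infected
Step 7: +0 new -> 26 infected

Answer: 7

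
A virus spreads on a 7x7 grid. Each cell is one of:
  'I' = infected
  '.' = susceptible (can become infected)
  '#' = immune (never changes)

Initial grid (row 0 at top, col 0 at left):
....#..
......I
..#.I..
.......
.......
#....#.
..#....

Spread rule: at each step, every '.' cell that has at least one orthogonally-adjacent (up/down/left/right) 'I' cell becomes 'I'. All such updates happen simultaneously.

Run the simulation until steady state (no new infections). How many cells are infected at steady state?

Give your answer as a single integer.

Step 0 (initial): 2 infected
Step 1: +7 new -> 9 infected
Step 2: +6 new -> 15 infected
Step 3: +7 new -> 22 infected
Step 4: +7 new -> 29 infected
Step 5: +9 new -> 38 infected
Step 6: +4 new -> 42 infected
Step 7: +1 new -> 43 infected
Step 8: +1 new -> 44 infected
Step 9: +0 new -> 44 infected

Answer: 44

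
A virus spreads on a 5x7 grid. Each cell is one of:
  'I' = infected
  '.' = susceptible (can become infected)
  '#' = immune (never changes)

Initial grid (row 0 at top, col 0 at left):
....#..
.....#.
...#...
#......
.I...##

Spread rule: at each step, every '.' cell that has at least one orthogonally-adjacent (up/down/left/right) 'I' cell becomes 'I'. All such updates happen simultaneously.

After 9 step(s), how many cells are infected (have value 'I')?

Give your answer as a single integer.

Answer: 28

Derivation:
Step 0 (initial): 1 infected
Step 1: +3 new -> 4 infected
Step 2: +3 new -> 7 infected
Step 3: +5 new -> 12 infected
Step 4: +4 new -> 16 infected
Step 5: +5 new -> 21 infected
Step 6: +4 new -> 25 infected
Step 7: +1 new -> 26 infected
Step 8: +1 new -> 27 infected
Step 9: +1 new -> 28 infected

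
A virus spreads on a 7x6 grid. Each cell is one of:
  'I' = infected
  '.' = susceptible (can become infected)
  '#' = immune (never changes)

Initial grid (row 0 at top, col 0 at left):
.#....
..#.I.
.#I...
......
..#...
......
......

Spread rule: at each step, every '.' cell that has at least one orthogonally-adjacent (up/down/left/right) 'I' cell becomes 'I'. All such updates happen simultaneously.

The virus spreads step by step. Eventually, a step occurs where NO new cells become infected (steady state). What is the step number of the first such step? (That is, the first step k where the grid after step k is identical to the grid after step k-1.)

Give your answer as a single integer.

Step 0 (initial): 2 infected
Step 1: +6 new -> 8 infected
Step 2: +6 new -> 14 infected
Step 3: +6 new -> 20 infected
Step 4: +6 new -> 26 infected
Step 5: +7 new -> 33 infected
Step 6: +5 new -> 38 infected
Step 7: +0 new -> 38 infected

Answer: 7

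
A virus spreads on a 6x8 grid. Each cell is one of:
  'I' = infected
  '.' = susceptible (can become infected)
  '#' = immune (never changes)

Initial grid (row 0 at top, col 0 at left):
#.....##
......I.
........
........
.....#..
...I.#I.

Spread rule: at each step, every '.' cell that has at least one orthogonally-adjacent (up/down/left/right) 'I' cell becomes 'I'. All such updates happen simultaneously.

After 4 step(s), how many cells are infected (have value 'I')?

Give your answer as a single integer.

Step 0 (initial): 3 infected
Step 1: +8 new -> 11 infected
Step 2: +10 new -> 21 infected
Step 3: +10 new -> 31 infected
Step 4: +5 new -> 36 infected

Answer: 36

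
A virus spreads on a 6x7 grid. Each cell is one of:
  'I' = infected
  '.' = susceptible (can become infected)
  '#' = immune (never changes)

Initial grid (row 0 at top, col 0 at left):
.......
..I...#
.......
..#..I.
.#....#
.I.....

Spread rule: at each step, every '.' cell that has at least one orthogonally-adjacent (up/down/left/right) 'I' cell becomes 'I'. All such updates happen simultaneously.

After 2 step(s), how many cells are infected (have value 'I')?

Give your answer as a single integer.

Step 0 (initial): 3 infected
Step 1: +10 new -> 13 infected
Step 2: +15 new -> 28 infected

Answer: 28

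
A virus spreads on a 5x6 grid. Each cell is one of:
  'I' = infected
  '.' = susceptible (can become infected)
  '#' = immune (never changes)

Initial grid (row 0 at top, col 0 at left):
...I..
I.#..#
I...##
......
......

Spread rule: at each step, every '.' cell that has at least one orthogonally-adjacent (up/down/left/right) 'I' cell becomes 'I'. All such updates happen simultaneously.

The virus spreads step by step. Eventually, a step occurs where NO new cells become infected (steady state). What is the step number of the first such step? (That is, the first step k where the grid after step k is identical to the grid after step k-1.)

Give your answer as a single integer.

Step 0 (initial): 3 infected
Step 1: +7 new -> 10 infected
Step 2: +7 new -> 17 infected
Step 3: +3 new -> 20 infected
Step 4: +3 new -> 23 infected
Step 5: +2 new -> 25 infected
Step 6: +1 new -> 26 infected
Step 7: +0 new -> 26 infected

Answer: 7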